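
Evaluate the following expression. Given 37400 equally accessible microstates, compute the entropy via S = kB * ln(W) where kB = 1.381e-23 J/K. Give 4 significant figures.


Step 1: ln(W) = ln(37400) = 10.53
Step 2: S = kB * ln(W) = 1.381e-23 * 10.53
Step 3: S = 1.454e-22 J/K

1.454e-22


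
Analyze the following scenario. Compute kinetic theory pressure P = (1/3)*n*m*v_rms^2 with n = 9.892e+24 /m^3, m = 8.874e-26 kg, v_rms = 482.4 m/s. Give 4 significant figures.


Step 1: v_rms^2 = 482.4^2 = 2.327e+05
Step 2: n*m = 9.892e+24*8.874e-26 = 0.8778
Step 3: P = (1/3)*0.8778*2.327e+05 = 6.809e+04 Pa

6.809e+04


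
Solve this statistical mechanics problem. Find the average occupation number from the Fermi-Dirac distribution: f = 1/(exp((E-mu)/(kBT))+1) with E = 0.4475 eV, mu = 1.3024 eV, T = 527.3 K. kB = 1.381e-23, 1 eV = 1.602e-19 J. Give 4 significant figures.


Step 1: (E - mu) = 0.4475 - 1.3024 = -0.8549 eV
Step 2: Convert: (E-mu)*eV = -1.37e-19 J
Step 3: x = (E-mu)*eV/(kB*T) = -18.81
Step 4: f = 1/(exp(-18.81)+1) = 1

1


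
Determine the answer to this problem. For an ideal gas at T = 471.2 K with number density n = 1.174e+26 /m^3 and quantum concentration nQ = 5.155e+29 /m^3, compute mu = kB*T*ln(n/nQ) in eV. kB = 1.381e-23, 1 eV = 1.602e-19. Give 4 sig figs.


Step 1: n/nQ = 1.174e+26/5.155e+29 = 0.0002277
Step 2: ln(n/nQ) = -8.387
Step 3: mu = kB*T*ln(n/nQ) = 6.507e-21*-8.387 = -5.458e-20 J
Step 4: Convert to eV: -5.458e-20/1.602e-19 = -0.3407 eV

-0.3407


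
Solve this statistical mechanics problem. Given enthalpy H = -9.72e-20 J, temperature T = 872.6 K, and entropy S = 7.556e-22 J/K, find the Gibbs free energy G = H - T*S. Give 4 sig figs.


Step 1: T*S = 872.6 * 7.556e-22 = 6.593e-19 J
Step 2: G = H - T*S = -9.72e-20 - 6.593e-19
Step 3: G = -7.565e-19 J

-7.565e-19


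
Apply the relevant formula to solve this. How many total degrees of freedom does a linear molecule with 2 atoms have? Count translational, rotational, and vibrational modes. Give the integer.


Step 1: Translational DOF = 3
Step 2: Rotational DOF (linear) = 2
Step 3: Vibrational DOF = 3*2 - 5 = 1
Step 4: Total = 3 + 2 + 1 = 6

6


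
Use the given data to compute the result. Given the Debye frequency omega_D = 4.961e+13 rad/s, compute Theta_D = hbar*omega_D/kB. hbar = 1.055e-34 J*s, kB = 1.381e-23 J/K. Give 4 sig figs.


Step 1: hbar*omega_D = 1.055e-34 * 4.961e+13 = 5.234e-21 J
Step 2: Theta_D = 5.234e-21 / 1.381e-23
Step 3: Theta_D = 379 K

379


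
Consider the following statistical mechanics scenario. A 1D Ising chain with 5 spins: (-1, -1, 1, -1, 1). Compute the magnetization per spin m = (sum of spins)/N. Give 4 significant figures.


Step 1: Count up spins (+1): 2, down spins (-1): 3
Step 2: Total magnetization M = 2 - 3 = -1
Step 3: m = M/N = -1/5 = -0.2

-0.2


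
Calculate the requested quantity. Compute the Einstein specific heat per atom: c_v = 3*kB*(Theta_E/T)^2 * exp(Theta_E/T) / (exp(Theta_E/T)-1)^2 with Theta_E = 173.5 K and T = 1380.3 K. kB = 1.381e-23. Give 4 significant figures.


Step 1: x = Theta_E/T = 173.5/1380.3 = 0.1257
Step 2: x^2 = 0.0158
Step 3: exp(x) = 1.134
Step 4: c_v = 3*1.381e-23*0.0158*1.134/(1.134-1)^2 = 4.138e-23

4.138e-23


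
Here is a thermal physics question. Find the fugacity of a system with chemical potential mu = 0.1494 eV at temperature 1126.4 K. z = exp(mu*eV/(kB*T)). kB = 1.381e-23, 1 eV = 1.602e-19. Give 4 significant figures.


Step 1: Convert mu to Joules: 0.1494*1.602e-19 = 2.393e-20 J
Step 2: kB*T = 1.381e-23*1126.4 = 1.556e-20 J
Step 3: mu/(kB*T) = 1.539
Step 4: z = exp(1.539) = 4.658

4.658


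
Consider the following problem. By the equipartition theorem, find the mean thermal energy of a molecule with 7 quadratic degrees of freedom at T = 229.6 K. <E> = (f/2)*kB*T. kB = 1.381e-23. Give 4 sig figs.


Step 1: f/2 = 7/2 = 3.5
Step 2: kB*T = 1.381e-23 * 229.6 = 3.171e-21
Step 3: <E> = 3.5 * 3.171e-21 = 1.11e-20 J

1.11e-20


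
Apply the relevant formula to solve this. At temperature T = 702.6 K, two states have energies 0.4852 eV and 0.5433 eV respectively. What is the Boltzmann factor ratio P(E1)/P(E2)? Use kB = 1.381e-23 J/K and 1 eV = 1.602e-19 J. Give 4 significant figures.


Step 1: Compute energy difference dE = E1 - E2 = 0.4852 - 0.5433 = -0.0581 eV
Step 2: Convert to Joules: dE_J = -0.0581 * 1.602e-19 = -9.308e-21 J
Step 3: Compute exponent = -dE_J / (kB * T) = -(-9.308e-21) / (1.381e-23 * 702.6) = 0.9593
Step 4: P(E1)/P(E2) = exp(0.9593) = 2.61

2.61


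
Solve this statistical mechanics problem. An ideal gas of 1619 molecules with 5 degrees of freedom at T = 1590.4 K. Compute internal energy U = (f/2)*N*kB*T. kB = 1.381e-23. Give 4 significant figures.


Step 1: f/2 = 5/2 = 2.5
Step 2: N*kB*T = 1619*1.381e-23*1590.4 = 3.556e-17
Step 3: U = 2.5 * 3.556e-17 = 8.89e-17 J

8.89e-17


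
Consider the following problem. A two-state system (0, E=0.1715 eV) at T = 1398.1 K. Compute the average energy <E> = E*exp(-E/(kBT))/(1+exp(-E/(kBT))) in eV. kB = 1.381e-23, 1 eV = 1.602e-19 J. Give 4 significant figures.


Step 1: beta*E = 0.1715*1.602e-19/(1.381e-23*1398.1) = 1.423
Step 2: exp(-beta*E) = 0.241
Step 3: <E> = 0.1715*0.241/(1+0.241) = 0.0333 eV

0.0333


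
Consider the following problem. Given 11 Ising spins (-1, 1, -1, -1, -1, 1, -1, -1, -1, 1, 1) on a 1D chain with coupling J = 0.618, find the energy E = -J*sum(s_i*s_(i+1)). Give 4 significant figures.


Step 1: Nearest-neighbor products: -1, -1, 1, 1, -1, -1, 1, 1, -1, 1
Step 2: Sum of products = 0
Step 3: E = -0.618 * 0 = 0

0


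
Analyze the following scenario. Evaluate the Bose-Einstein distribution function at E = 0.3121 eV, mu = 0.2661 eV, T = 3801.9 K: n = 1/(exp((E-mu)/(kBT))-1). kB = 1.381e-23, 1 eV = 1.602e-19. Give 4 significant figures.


Step 1: (E - mu) = 0.046 eV
Step 2: x = (E-mu)*eV/(kB*T) = 0.046*1.602e-19/(1.381e-23*3801.9) = 0.1404
Step 3: exp(x) = 1.151
Step 4: n = 1/(exp(x)-1) = 6.637

6.637


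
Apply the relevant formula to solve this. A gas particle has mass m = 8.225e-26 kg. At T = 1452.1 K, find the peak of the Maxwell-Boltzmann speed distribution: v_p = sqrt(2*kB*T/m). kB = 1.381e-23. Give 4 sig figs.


Step 1: Numerator = 2*kB*T = 2*1.381e-23*1452.1 = 4.011e-20
Step 2: Ratio = 4.011e-20 / 8.225e-26 = 4.876e+05
Step 3: v_p = sqrt(4.876e+05) = 698.3 m/s

698.3


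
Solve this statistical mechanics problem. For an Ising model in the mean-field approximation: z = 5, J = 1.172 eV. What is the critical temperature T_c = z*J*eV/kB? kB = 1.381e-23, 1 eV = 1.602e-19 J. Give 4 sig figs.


Step 1: z*J = 5*1.172 = 5.86 eV
Step 2: Convert to Joules: 5.86*1.602e-19 = 9.388e-19 J
Step 3: T_c = 9.388e-19 / 1.381e-23 = 6.798e+04 K

6.798e+04


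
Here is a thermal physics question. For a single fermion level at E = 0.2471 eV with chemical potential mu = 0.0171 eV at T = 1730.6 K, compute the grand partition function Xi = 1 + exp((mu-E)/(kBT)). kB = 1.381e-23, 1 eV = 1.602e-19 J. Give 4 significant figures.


Step 1: (mu - E) = 0.0171 - 0.2471 = -0.23 eV
Step 2: x = (mu-E)*eV/(kB*T) = -0.23*1.602e-19/(1.381e-23*1730.6) = -1.542
Step 3: exp(x) = 0.214
Step 4: Xi = 1 + 0.214 = 1.214

1.214


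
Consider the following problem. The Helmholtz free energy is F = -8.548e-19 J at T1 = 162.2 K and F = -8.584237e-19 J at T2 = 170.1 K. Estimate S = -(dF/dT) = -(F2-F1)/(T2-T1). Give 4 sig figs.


Step 1: dF = F2 - F1 = -8.584237e-19 - (-8.548e-19) = -3.6237e-21 J
Step 2: dT = T2 - T1 = 170.1 - 162.2 = 7.9 K
Step 3: S = -dF/dT = -(-3.6237e-21)/7.9 = 4.587e-22 J/K

4.587e-22


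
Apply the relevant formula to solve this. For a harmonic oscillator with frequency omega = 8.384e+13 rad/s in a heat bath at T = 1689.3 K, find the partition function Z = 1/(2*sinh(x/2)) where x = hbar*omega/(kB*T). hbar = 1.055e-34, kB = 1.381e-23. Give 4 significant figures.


Step 1: Compute x = hbar*omega/(kB*T) = 1.055e-34*8.384e+13/(1.381e-23*1689.3) = 0.3791
Step 2: x/2 = 0.1896
Step 3: sinh(x/2) = 0.1907
Step 4: Z = 1/(2*0.1907) = 2.622

2.622


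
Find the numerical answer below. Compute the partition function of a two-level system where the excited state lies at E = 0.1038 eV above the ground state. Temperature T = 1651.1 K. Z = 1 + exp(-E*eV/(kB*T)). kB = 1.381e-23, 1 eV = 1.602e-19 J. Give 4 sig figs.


Step 1: Compute beta*E = E*eV/(kB*T) = 0.1038*1.602e-19/(1.381e-23*1651.1) = 0.7293
Step 2: exp(-beta*E) = exp(-0.7293) = 0.4823
Step 3: Z = 1 + 0.4823 = 1.482

1.482


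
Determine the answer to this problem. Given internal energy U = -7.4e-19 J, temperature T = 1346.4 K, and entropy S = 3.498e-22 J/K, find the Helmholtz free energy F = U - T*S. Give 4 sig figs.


Step 1: T*S = 1346.4 * 3.498e-22 = 4.71e-19 J
Step 2: F = U - T*S = -7.4e-19 - 4.71e-19
Step 3: F = -1.211e-18 J

-1.211e-18


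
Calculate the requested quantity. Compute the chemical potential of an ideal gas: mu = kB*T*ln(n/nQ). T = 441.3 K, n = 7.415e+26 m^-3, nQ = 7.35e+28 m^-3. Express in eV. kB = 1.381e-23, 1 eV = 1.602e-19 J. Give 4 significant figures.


Step 1: n/nQ = 7.415e+26/7.35e+28 = 0.01009
Step 2: ln(n/nQ) = -4.596
Step 3: mu = kB*T*ln(n/nQ) = 6.094e-21*-4.596 = -2.801e-20 J
Step 4: Convert to eV: -2.801e-20/1.602e-19 = -0.1749 eV

-0.1749


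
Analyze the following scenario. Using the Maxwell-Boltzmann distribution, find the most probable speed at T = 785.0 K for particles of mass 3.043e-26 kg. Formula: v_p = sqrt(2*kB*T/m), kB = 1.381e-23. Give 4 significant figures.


Step 1: Numerator = 2*kB*T = 2*1.381e-23*785.0 = 2.168e-20
Step 2: Ratio = 2.168e-20 / 3.043e-26 = 7.125e+05
Step 3: v_p = sqrt(7.125e+05) = 844.1 m/s

844.1


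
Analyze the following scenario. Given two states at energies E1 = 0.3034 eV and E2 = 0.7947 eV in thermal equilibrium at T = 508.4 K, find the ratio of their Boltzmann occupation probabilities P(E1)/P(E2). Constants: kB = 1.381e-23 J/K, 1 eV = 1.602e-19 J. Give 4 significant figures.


Step 1: Compute energy difference dE = E1 - E2 = 0.3034 - 0.7947 = -0.4913 eV
Step 2: Convert to Joules: dE_J = -0.4913 * 1.602e-19 = -7.871e-20 J
Step 3: Compute exponent = -dE_J / (kB * T) = -(-7.871e-20) / (1.381e-23 * 508.4) = 11.21
Step 4: P(E1)/P(E2) = exp(11.21) = 7.387e+04

7.387e+04


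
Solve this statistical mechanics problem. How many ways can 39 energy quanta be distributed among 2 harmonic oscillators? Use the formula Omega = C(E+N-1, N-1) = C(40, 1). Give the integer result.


Step 1: Use binomial coefficient C(40, 1)
Step 2: Numerator = 40! / 39!
Step 3: Denominator = 1!
Step 4: Omega = 40

40


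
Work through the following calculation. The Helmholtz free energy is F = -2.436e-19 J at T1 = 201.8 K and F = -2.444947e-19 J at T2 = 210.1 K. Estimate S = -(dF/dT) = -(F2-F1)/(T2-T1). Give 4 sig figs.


Step 1: dF = F2 - F1 = -2.444947e-19 - (-2.436e-19) = -8.947e-22 J
Step 2: dT = T2 - T1 = 210.1 - 201.8 = 8.3 K
Step 3: S = -dF/dT = -(-8.947e-22)/8.3 = 1.078e-22 J/K

1.078e-22


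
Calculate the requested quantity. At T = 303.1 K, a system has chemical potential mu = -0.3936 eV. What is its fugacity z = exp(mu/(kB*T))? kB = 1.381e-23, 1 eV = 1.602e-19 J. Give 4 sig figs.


Step 1: Convert mu to Joules: -0.3936*1.602e-19 = -6.305e-20 J
Step 2: kB*T = 1.381e-23*303.1 = 4.186e-21 J
Step 3: mu/(kB*T) = -15.06
Step 4: z = exp(-15.06) = 2.87e-07

2.87e-07


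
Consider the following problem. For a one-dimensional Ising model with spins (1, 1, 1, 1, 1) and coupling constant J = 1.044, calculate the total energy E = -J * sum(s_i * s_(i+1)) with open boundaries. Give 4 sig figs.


Step 1: Nearest-neighbor products: 1, 1, 1, 1
Step 2: Sum of products = 4
Step 3: E = -1.044 * 4 = -4.176

-4.176


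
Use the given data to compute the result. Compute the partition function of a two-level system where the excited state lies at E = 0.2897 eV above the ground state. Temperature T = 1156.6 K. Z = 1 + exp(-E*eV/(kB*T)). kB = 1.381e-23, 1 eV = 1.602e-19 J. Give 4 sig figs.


Step 1: Compute beta*E = E*eV/(kB*T) = 0.2897*1.602e-19/(1.381e-23*1156.6) = 2.906
Step 2: exp(-beta*E) = exp(-2.906) = 0.05472
Step 3: Z = 1 + 0.05472 = 1.055

1.055


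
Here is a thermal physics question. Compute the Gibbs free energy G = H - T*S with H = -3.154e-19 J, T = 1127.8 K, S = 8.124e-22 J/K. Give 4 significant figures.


Step 1: T*S = 1127.8 * 8.124e-22 = 9.162e-19 J
Step 2: G = H - T*S = -3.154e-19 - 9.162e-19
Step 3: G = -1.232e-18 J

-1.232e-18


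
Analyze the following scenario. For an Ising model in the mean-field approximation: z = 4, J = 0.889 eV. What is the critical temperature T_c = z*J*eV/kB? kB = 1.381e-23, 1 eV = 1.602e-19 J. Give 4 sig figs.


Step 1: z*J = 4*0.889 = 3.556 eV
Step 2: Convert to Joules: 3.556*1.602e-19 = 5.697e-19 J
Step 3: T_c = 5.697e-19 / 1.381e-23 = 4.125e+04 K

4.125e+04


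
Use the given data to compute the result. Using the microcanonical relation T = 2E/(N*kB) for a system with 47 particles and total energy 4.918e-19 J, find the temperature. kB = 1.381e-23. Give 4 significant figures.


Step 1: Numerator = 2*E = 2*4.918e-19 = 9.836e-19 J
Step 2: Denominator = N*kB = 47*1.381e-23 = 6.491e-22
Step 3: T = 9.836e-19 / 6.491e-22 = 1515 K

1515


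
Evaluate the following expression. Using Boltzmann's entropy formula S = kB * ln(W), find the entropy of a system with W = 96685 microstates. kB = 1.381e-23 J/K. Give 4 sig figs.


Step 1: ln(W) = ln(96685) = 11.48
Step 2: S = kB * ln(W) = 1.381e-23 * 11.48
Step 3: S = 1.585e-22 J/K

1.585e-22


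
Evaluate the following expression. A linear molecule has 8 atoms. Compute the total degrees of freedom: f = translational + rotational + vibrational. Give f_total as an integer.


Step 1: Translational DOF = 3
Step 2: Rotational DOF (linear) = 2
Step 3: Vibrational DOF = 3*8 - 5 = 19
Step 4: Total = 3 + 2 + 19 = 24

24


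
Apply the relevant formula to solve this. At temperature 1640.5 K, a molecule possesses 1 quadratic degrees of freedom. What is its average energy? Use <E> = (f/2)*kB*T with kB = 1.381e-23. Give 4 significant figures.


Step 1: f/2 = 1/2 = 0.5
Step 2: kB*T = 1.381e-23 * 1640.5 = 2.266e-20
Step 3: <E> = 0.5 * 2.266e-20 = 1.133e-20 J

1.133e-20


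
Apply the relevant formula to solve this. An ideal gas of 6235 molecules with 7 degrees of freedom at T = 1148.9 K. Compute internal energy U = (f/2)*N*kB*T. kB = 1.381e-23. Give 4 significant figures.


Step 1: f/2 = 7/2 = 3.5
Step 2: N*kB*T = 6235*1.381e-23*1148.9 = 9.893e-17
Step 3: U = 3.5 * 9.893e-17 = 3.462e-16 J

3.462e-16


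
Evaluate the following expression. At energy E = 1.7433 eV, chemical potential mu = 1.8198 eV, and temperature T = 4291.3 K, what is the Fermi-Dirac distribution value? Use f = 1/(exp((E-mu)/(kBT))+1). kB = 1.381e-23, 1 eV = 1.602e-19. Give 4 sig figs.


Step 1: (E - mu) = 1.7433 - 1.8198 = -0.0765 eV
Step 2: Convert: (E-mu)*eV = -1.226e-20 J
Step 3: x = (E-mu)*eV/(kB*T) = -0.2068
Step 4: f = 1/(exp(-0.2068)+1) = 0.5515

0.5515


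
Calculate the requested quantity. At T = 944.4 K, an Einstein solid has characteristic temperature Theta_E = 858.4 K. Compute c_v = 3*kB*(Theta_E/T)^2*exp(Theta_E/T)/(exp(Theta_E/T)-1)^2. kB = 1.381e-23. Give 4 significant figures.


Step 1: x = Theta_E/T = 858.4/944.4 = 0.9089
Step 2: x^2 = 0.8262
Step 3: exp(x) = 2.482
Step 4: c_v = 3*1.381e-23*0.8262*2.482/(2.482-1)^2 = 3.869e-23

3.869e-23


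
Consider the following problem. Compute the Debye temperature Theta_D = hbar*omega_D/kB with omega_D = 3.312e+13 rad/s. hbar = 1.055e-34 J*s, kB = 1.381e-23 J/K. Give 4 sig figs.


Step 1: hbar*omega_D = 1.055e-34 * 3.312e+13 = 3.494e-21 J
Step 2: Theta_D = 3.494e-21 / 1.381e-23
Step 3: Theta_D = 253 K

253


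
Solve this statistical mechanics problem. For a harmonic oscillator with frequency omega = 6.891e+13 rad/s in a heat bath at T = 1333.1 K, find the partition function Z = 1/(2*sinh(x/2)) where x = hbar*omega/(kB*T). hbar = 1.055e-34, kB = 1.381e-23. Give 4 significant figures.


Step 1: Compute x = hbar*omega/(kB*T) = 1.055e-34*6.891e+13/(1.381e-23*1333.1) = 0.3949
Step 2: x/2 = 0.1974
Step 3: sinh(x/2) = 0.1987
Step 4: Z = 1/(2*0.1987) = 2.516

2.516


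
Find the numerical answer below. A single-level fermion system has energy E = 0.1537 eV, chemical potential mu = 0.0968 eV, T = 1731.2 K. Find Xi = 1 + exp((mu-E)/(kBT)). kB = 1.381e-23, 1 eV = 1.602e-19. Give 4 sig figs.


Step 1: (mu - E) = 0.0968 - 0.1537 = -0.0569 eV
Step 2: x = (mu-E)*eV/(kB*T) = -0.0569*1.602e-19/(1.381e-23*1731.2) = -0.3813
Step 3: exp(x) = 0.683
Step 4: Xi = 1 + 0.683 = 1.683

1.683


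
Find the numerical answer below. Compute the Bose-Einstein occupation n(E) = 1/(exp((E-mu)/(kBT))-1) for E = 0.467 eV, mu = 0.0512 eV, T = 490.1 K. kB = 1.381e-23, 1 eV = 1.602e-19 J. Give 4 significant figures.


Step 1: (E - mu) = 0.4158 eV
Step 2: x = (E-mu)*eV/(kB*T) = 0.4158*1.602e-19/(1.381e-23*490.1) = 9.842
Step 3: exp(x) = 1.88e+04
Step 4: n = 1/(exp(x)-1) = 5.319e-05

5.319e-05


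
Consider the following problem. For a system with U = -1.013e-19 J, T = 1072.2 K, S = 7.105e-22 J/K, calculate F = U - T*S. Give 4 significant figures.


Step 1: T*S = 1072.2 * 7.105e-22 = 7.618e-19 J
Step 2: F = U - T*S = -1.013e-19 - 7.618e-19
Step 3: F = -8.631e-19 J

-8.631e-19


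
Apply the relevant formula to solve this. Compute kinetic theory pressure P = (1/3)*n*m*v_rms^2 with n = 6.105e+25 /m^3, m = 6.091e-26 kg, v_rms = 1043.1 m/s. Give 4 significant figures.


Step 1: v_rms^2 = 1043.1^2 = 1.088e+06
Step 2: n*m = 6.105e+25*6.091e-26 = 3.719
Step 3: P = (1/3)*3.719*1.088e+06 = 1.349e+06 Pa

1.349e+06


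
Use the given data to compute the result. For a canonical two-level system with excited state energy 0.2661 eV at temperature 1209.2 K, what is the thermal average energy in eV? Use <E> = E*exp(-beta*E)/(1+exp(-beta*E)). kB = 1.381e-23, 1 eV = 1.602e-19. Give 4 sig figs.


Step 1: beta*E = 0.2661*1.602e-19/(1.381e-23*1209.2) = 2.553
Step 2: exp(-beta*E) = 0.07786
Step 3: <E> = 0.2661*0.07786/(1+0.07786) = 0.01922 eV

0.01922


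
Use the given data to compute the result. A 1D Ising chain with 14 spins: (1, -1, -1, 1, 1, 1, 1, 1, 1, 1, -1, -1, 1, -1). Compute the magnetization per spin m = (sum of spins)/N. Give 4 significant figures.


Step 1: Count up spins (+1): 9, down spins (-1): 5
Step 2: Total magnetization M = 9 - 5 = 4
Step 3: m = M/N = 4/14 = 0.2857

0.2857


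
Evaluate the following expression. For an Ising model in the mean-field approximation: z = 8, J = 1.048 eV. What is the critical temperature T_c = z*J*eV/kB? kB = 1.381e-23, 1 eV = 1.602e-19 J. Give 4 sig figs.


Step 1: z*J = 8*1.048 = 8.384 eV
Step 2: Convert to Joules: 8.384*1.602e-19 = 1.343e-18 J
Step 3: T_c = 1.343e-18 / 1.381e-23 = 9.726e+04 K

9.726e+04


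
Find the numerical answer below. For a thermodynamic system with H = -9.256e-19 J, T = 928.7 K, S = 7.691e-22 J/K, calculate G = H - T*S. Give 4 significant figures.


Step 1: T*S = 928.7 * 7.691e-22 = 7.143e-19 J
Step 2: G = H - T*S = -9.256e-19 - 7.143e-19
Step 3: G = -1.64e-18 J

-1.64e-18


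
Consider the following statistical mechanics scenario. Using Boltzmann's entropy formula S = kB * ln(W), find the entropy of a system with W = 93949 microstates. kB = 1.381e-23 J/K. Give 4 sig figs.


Step 1: ln(W) = ln(93949) = 11.45
Step 2: S = kB * ln(W) = 1.381e-23 * 11.45
Step 3: S = 1.581e-22 J/K

1.581e-22


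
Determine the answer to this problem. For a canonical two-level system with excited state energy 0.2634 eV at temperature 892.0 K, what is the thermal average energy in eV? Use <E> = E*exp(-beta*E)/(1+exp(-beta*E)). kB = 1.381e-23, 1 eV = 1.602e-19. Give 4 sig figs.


Step 1: beta*E = 0.2634*1.602e-19/(1.381e-23*892.0) = 3.425
Step 2: exp(-beta*E) = 0.03253
Step 3: <E> = 0.2634*0.03253/(1+0.03253) = 0.008299 eV

0.008299


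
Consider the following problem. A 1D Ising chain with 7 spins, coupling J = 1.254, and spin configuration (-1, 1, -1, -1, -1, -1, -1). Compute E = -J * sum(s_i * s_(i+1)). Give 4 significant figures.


Step 1: Nearest-neighbor products: -1, -1, 1, 1, 1, 1
Step 2: Sum of products = 2
Step 3: E = -1.254 * 2 = -2.508

-2.508


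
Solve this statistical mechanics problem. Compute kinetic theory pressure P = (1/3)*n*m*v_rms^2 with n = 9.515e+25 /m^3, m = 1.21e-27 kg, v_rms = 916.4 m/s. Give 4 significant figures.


Step 1: v_rms^2 = 916.4^2 = 8.398e+05
Step 2: n*m = 9.515e+25*1.21e-27 = 0.1151
Step 3: P = (1/3)*0.1151*8.398e+05 = 3.223e+04 Pa

3.223e+04


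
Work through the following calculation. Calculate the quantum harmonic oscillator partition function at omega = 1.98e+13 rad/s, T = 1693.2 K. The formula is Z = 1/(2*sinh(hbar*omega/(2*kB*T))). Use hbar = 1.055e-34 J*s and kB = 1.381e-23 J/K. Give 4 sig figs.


Step 1: Compute x = hbar*omega/(kB*T) = 1.055e-34*1.98e+13/(1.381e-23*1693.2) = 0.08933
Step 2: x/2 = 0.04467
Step 3: sinh(x/2) = 0.04468
Step 4: Z = 1/(2*0.04468) = 11.19

11.19


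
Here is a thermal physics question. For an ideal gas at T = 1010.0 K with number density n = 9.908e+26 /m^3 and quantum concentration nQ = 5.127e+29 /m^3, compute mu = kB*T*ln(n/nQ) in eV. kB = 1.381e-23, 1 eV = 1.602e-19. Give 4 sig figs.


Step 1: n/nQ = 9.908e+26/5.127e+29 = 0.001933
Step 2: ln(n/nQ) = -6.249
Step 3: mu = kB*T*ln(n/nQ) = 1.395e-20*-6.249 = -8.716e-20 J
Step 4: Convert to eV: -8.716e-20/1.602e-19 = -0.5441 eV

-0.5441


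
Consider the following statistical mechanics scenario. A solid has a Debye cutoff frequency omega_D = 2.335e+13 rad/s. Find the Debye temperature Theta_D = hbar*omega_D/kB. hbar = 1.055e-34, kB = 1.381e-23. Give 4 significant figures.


Step 1: hbar*omega_D = 1.055e-34 * 2.335e+13 = 2.463e-21 J
Step 2: Theta_D = 2.463e-21 / 1.381e-23
Step 3: Theta_D = 178.4 K

178.4


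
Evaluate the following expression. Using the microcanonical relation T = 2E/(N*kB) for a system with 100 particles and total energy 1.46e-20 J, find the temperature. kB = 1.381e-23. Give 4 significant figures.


Step 1: Numerator = 2*E = 2*1.46e-20 = 2.92e-20 J
Step 2: Denominator = N*kB = 100*1.381e-23 = 1.381e-21
Step 3: T = 2.92e-20 / 1.381e-21 = 21.14 K

21.14


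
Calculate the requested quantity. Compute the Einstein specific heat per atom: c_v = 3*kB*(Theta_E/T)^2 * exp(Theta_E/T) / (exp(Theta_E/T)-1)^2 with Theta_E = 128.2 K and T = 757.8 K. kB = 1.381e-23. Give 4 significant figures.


Step 1: x = Theta_E/T = 128.2/757.8 = 0.1692
Step 2: x^2 = 0.02862
Step 3: exp(x) = 1.184
Step 4: c_v = 3*1.381e-23*0.02862*1.184/(1.184-1)^2 = 4.133e-23

4.133e-23


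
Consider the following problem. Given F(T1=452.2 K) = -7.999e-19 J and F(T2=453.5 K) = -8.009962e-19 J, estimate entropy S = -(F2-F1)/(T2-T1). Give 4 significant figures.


Step 1: dF = F2 - F1 = -8.009962e-19 - (-7.999e-19) = -1.0962e-21 J
Step 2: dT = T2 - T1 = 453.5 - 452.2 = 1.3 K
Step 3: S = -dF/dT = -(-1.0962e-21)/1.3 = 8.432e-22 J/K

8.432e-22


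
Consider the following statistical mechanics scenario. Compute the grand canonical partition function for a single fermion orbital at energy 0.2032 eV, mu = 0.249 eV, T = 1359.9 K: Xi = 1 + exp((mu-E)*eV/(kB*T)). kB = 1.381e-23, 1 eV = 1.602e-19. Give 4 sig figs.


Step 1: (mu - E) = 0.249 - 0.2032 = 0.0458 eV
Step 2: x = (mu-E)*eV/(kB*T) = 0.0458*1.602e-19/(1.381e-23*1359.9) = 0.3907
Step 3: exp(x) = 1.478
Step 4: Xi = 1 + 1.478 = 2.478

2.478


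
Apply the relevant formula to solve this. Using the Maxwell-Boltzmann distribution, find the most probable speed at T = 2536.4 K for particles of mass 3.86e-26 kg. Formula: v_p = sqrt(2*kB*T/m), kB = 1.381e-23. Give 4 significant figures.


Step 1: Numerator = 2*kB*T = 2*1.381e-23*2536.4 = 7.006e-20
Step 2: Ratio = 7.006e-20 / 3.86e-26 = 1.815e+06
Step 3: v_p = sqrt(1.815e+06) = 1347 m/s

1347


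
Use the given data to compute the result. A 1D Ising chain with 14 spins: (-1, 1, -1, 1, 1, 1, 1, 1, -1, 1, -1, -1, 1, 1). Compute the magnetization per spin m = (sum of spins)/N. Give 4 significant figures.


Step 1: Count up spins (+1): 9, down spins (-1): 5
Step 2: Total magnetization M = 9 - 5 = 4
Step 3: m = M/N = 4/14 = 0.2857

0.2857


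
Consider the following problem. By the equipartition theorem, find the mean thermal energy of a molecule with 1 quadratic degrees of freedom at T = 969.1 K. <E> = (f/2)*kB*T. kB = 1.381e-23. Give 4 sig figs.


Step 1: f/2 = 1/2 = 0.5
Step 2: kB*T = 1.381e-23 * 969.1 = 1.338e-20
Step 3: <E> = 0.5 * 1.338e-20 = 6.692e-21 J

6.692e-21


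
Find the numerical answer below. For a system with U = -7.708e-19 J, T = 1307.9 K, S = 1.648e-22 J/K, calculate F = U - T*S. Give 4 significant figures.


Step 1: T*S = 1307.9 * 1.648e-22 = 2.155e-19 J
Step 2: F = U - T*S = -7.708e-19 - 2.155e-19
Step 3: F = -9.863e-19 J

-9.863e-19


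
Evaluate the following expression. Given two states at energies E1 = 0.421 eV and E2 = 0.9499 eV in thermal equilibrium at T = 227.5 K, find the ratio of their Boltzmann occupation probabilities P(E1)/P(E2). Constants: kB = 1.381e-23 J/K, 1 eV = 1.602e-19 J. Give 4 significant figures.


Step 1: Compute energy difference dE = E1 - E2 = 0.421 - 0.9499 = -0.5289 eV
Step 2: Convert to Joules: dE_J = -0.5289 * 1.602e-19 = -8.473e-20 J
Step 3: Compute exponent = -dE_J / (kB * T) = -(-8.473e-20) / (1.381e-23 * 227.5) = 26.97
Step 4: P(E1)/P(E2) = exp(26.97) = 5.157e+11

5.157e+11


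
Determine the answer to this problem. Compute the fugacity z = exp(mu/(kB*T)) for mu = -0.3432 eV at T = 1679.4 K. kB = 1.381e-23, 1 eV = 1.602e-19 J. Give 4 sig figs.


Step 1: Convert mu to Joules: -0.3432*1.602e-19 = -5.498e-20 J
Step 2: kB*T = 1.381e-23*1679.4 = 2.319e-20 J
Step 3: mu/(kB*T) = -2.371
Step 4: z = exp(-2.371) = 0.09342

0.09342


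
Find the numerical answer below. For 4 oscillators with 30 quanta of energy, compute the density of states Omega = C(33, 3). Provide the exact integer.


Step 1: Use binomial coefficient C(33, 3)
Step 2: Numerator = 33! / 30!
Step 3: Denominator = 3!
Step 4: Omega = 5456

5456


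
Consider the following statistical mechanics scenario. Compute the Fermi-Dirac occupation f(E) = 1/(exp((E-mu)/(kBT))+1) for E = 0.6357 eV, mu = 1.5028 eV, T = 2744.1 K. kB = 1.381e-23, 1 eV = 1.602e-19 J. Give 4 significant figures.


Step 1: (E - mu) = 0.6357 - 1.5028 = -0.8671 eV
Step 2: Convert: (E-mu)*eV = -1.389e-19 J
Step 3: x = (E-mu)*eV/(kB*T) = -3.666
Step 4: f = 1/(exp(-3.666)+1) = 0.975

0.975


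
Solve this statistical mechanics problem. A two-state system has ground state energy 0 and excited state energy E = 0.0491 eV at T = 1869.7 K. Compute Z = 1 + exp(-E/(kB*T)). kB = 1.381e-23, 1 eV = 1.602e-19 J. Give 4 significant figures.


Step 1: Compute beta*E = E*eV/(kB*T) = 0.0491*1.602e-19/(1.381e-23*1869.7) = 0.3046
Step 2: exp(-beta*E) = exp(-0.3046) = 0.7374
Step 3: Z = 1 + 0.7374 = 1.737

1.737


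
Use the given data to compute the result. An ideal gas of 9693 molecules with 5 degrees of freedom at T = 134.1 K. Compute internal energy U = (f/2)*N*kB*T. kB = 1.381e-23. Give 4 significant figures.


Step 1: f/2 = 5/2 = 2.5
Step 2: N*kB*T = 9693*1.381e-23*134.1 = 1.795e-17
Step 3: U = 2.5 * 1.795e-17 = 4.488e-17 J

4.488e-17


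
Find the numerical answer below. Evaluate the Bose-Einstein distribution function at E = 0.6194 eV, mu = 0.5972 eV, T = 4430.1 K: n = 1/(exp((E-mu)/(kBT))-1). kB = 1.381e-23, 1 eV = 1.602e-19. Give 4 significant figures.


Step 1: (E - mu) = 0.0222 eV
Step 2: x = (E-mu)*eV/(kB*T) = 0.0222*1.602e-19/(1.381e-23*4430.1) = 0.05813
Step 3: exp(x) = 1.06
Step 4: n = 1/(exp(x)-1) = 16.71

16.71


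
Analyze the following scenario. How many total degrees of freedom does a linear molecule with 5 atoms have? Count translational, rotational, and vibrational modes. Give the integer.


Step 1: Translational DOF = 3
Step 2: Rotational DOF (linear) = 2
Step 3: Vibrational DOF = 3*5 - 5 = 10
Step 4: Total = 3 + 2 + 10 = 15

15


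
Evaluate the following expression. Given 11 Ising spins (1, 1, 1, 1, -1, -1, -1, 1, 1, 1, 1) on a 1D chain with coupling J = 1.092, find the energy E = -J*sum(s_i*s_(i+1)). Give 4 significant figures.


Step 1: Nearest-neighbor products: 1, 1, 1, -1, 1, 1, -1, 1, 1, 1
Step 2: Sum of products = 6
Step 3: E = -1.092 * 6 = -6.552

-6.552


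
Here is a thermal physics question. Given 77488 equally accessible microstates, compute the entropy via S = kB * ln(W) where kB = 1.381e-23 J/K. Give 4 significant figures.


Step 1: ln(W) = ln(77488) = 11.26
Step 2: S = kB * ln(W) = 1.381e-23 * 11.26
Step 3: S = 1.555e-22 J/K

1.555e-22


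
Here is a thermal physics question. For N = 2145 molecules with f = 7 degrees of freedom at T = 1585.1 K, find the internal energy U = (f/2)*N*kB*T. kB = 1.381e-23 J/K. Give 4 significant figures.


Step 1: f/2 = 7/2 = 3.5
Step 2: N*kB*T = 2145*1.381e-23*1585.1 = 4.695e-17
Step 3: U = 3.5 * 4.695e-17 = 1.643e-16 J

1.643e-16


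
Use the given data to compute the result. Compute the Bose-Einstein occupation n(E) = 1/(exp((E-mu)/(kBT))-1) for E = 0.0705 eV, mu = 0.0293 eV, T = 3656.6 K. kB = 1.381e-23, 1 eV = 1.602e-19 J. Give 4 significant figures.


Step 1: (E - mu) = 0.0412 eV
Step 2: x = (E-mu)*eV/(kB*T) = 0.0412*1.602e-19/(1.381e-23*3656.6) = 0.1307
Step 3: exp(x) = 1.14
Step 4: n = 1/(exp(x)-1) = 7.162

7.162


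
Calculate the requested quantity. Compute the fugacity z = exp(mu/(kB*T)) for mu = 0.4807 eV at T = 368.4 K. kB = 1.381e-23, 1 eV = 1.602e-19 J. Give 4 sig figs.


Step 1: Convert mu to Joules: 0.4807*1.602e-19 = 7.701e-20 J
Step 2: kB*T = 1.381e-23*368.4 = 5.088e-21 J
Step 3: mu/(kB*T) = 15.14
Step 4: z = exp(15.14) = 3.747e+06

3.747e+06


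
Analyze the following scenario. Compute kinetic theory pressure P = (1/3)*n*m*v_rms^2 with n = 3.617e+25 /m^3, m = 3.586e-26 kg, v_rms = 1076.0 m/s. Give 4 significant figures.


Step 1: v_rms^2 = 1076.0^2 = 1.158e+06
Step 2: n*m = 3.617e+25*3.586e-26 = 1.297
Step 3: P = (1/3)*1.297*1.158e+06 = 5.006e+05 Pa

5.006e+05


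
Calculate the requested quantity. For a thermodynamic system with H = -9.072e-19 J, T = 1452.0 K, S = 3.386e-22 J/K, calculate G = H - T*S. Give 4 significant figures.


Step 1: T*S = 1452.0 * 3.386e-22 = 4.916e-19 J
Step 2: G = H - T*S = -9.072e-19 - 4.916e-19
Step 3: G = -1.399e-18 J

-1.399e-18


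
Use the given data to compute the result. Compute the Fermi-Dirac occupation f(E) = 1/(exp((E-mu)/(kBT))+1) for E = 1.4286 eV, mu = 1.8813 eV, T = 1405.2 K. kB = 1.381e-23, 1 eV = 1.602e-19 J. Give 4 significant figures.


Step 1: (E - mu) = 1.4286 - 1.8813 = -0.4527 eV
Step 2: Convert: (E-mu)*eV = -7.252e-20 J
Step 3: x = (E-mu)*eV/(kB*T) = -3.737
Step 4: f = 1/(exp(-3.737)+1) = 0.9767

0.9767


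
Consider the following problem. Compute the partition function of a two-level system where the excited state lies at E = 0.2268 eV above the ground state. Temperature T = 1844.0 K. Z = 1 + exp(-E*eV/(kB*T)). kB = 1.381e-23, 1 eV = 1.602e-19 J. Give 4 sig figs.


Step 1: Compute beta*E = E*eV/(kB*T) = 0.2268*1.602e-19/(1.381e-23*1844.0) = 1.427
Step 2: exp(-beta*E) = exp(-1.427) = 0.2401
Step 3: Z = 1 + 0.2401 = 1.24

1.24


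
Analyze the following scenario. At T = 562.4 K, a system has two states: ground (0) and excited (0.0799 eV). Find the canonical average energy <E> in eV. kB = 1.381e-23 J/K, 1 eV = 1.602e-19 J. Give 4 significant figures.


Step 1: beta*E = 0.0799*1.602e-19/(1.381e-23*562.4) = 1.648
Step 2: exp(-beta*E) = 0.1924
Step 3: <E> = 0.0799*0.1924/(1+0.1924) = 0.01289 eV

0.01289


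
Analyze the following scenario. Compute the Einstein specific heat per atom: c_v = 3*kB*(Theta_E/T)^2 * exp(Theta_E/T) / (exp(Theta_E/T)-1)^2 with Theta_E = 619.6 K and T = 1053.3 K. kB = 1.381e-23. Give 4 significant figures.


Step 1: x = Theta_E/T = 619.6/1053.3 = 0.5882
Step 2: x^2 = 0.346
Step 3: exp(x) = 1.801
Step 4: c_v = 3*1.381e-23*0.346*1.801/(1.801-1)^2 = 4.026e-23

4.026e-23


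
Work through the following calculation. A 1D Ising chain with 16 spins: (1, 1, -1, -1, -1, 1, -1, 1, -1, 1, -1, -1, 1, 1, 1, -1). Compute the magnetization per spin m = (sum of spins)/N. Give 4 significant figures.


Step 1: Count up spins (+1): 8, down spins (-1): 8
Step 2: Total magnetization M = 8 - 8 = 0
Step 3: m = M/N = 0/16 = 0

0


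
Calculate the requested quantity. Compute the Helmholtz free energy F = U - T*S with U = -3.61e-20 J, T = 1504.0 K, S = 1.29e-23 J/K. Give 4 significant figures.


Step 1: T*S = 1504.0 * 1.29e-23 = 1.94e-20 J
Step 2: F = U - T*S = -3.61e-20 - 1.94e-20
Step 3: F = -5.55e-20 J

-5.55e-20


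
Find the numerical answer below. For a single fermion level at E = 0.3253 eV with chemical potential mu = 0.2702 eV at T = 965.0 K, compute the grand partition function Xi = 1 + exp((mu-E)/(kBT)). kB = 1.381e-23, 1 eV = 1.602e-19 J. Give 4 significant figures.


Step 1: (mu - E) = 0.2702 - 0.3253 = -0.0551 eV
Step 2: x = (mu-E)*eV/(kB*T) = -0.0551*1.602e-19/(1.381e-23*965.0) = -0.6624
Step 3: exp(x) = 0.5156
Step 4: Xi = 1 + 0.5156 = 1.516

1.516


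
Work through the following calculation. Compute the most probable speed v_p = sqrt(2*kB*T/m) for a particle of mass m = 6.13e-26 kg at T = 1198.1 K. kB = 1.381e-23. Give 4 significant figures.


Step 1: Numerator = 2*kB*T = 2*1.381e-23*1198.1 = 3.309e-20
Step 2: Ratio = 3.309e-20 / 6.13e-26 = 5.398e+05
Step 3: v_p = sqrt(5.398e+05) = 734.7 m/s

734.7


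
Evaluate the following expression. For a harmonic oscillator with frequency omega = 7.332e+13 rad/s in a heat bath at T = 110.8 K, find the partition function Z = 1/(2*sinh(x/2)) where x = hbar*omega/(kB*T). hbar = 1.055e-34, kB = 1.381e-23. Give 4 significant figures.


Step 1: Compute x = hbar*omega/(kB*T) = 1.055e-34*7.332e+13/(1.381e-23*110.8) = 5.055
Step 2: x/2 = 2.528
Step 3: sinh(x/2) = 6.222
Step 4: Z = 1/(2*6.222) = 0.08036

0.08036


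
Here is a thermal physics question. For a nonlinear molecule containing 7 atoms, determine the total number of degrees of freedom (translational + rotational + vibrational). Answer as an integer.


Step 1: Translational DOF = 3
Step 2: Rotational DOF (nonlinear) = 3
Step 3: Vibrational DOF = 3*7 - 6 = 15
Step 4: Total = 3 + 3 + 15 = 21

21


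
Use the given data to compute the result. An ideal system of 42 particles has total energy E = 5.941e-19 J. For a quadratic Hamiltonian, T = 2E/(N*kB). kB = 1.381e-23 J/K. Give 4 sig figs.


Step 1: Numerator = 2*E = 2*5.941e-19 = 1.188e-18 J
Step 2: Denominator = N*kB = 42*1.381e-23 = 5.8e-22
Step 3: T = 1.188e-18 / 5.8e-22 = 2049 K

2049


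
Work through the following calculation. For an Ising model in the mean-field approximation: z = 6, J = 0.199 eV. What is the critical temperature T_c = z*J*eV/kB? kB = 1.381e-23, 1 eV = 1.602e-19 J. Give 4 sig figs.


Step 1: z*J = 6*0.199 = 1.194 eV
Step 2: Convert to Joules: 1.194*1.602e-19 = 1.913e-19 J
Step 3: T_c = 1.913e-19 / 1.381e-23 = 1.385e+04 K

1.385e+04


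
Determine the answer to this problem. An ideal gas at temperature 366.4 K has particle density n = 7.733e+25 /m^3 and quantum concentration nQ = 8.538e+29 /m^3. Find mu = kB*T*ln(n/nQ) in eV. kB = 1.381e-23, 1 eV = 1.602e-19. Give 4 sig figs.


Step 1: n/nQ = 7.733e+25/8.538e+29 = 9.057e-05
Step 2: ln(n/nQ) = -9.309
Step 3: mu = kB*T*ln(n/nQ) = 5.06e-21*-9.309 = -4.711e-20 J
Step 4: Convert to eV: -4.711e-20/1.602e-19 = -0.294 eV

-0.294


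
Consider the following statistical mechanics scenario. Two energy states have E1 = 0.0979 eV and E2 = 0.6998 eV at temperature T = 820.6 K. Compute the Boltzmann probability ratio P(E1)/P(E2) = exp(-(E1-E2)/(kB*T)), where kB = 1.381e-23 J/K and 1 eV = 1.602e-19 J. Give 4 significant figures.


Step 1: Compute energy difference dE = E1 - E2 = 0.0979 - 0.6998 = -0.6019 eV
Step 2: Convert to Joules: dE_J = -0.6019 * 1.602e-19 = -9.642e-20 J
Step 3: Compute exponent = -dE_J / (kB * T) = -(-9.642e-20) / (1.381e-23 * 820.6) = 8.509
Step 4: P(E1)/P(E2) = exp(8.509) = 4958

4958


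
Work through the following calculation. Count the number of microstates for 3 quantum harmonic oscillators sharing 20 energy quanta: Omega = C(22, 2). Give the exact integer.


Step 1: Use binomial coefficient C(22, 2)
Step 2: Numerator = 22! / 20!
Step 3: Denominator = 2!
Step 4: Omega = 231

231


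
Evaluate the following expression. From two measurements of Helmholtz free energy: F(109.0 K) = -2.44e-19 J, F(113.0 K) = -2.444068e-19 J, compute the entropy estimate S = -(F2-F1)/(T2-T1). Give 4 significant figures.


Step 1: dF = F2 - F1 = -2.444068e-19 - (-2.44e-19) = -4.068e-22 J
Step 2: dT = T2 - T1 = 113.0 - 109.0 = 4 K
Step 3: S = -dF/dT = -(-4.068e-22)/4 = 1.017e-22 J/K

1.017e-22


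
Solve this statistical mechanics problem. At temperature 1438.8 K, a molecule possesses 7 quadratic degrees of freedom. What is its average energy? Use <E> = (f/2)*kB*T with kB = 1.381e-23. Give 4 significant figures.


Step 1: f/2 = 7/2 = 3.5
Step 2: kB*T = 1.381e-23 * 1438.8 = 1.987e-20
Step 3: <E> = 3.5 * 1.987e-20 = 6.954e-20 J

6.954e-20


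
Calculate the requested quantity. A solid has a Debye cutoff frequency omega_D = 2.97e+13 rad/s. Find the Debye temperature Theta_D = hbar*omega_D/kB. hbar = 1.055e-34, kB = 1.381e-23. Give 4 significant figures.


Step 1: hbar*omega_D = 1.055e-34 * 2.97e+13 = 3.133e-21 J
Step 2: Theta_D = 3.133e-21 / 1.381e-23
Step 3: Theta_D = 226.9 K

226.9


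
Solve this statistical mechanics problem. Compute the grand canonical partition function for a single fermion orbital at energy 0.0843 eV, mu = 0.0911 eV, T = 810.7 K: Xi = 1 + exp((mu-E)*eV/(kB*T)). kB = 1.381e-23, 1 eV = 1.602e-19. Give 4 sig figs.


Step 1: (mu - E) = 0.0911 - 0.0843 = 0.0068 eV
Step 2: x = (mu-E)*eV/(kB*T) = 0.0068*1.602e-19/(1.381e-23*810.7) = 0.0973
Step 3: exp(x) = 1.102
Step 4: Xi = 1 + 1.102 = 2.102

2.102


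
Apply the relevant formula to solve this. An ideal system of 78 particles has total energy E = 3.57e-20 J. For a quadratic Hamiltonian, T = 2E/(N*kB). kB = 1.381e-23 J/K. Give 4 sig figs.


Step 1: Numerator = 2*E = 2*3.57e-20 = 7.14e-20 J
Step 2: Denominator = N*kB = 78*1.381e-23 = 1.077e-21
Step 3: T = 7.14e-20 / 1.077e-21 = 66.28 K

66.28


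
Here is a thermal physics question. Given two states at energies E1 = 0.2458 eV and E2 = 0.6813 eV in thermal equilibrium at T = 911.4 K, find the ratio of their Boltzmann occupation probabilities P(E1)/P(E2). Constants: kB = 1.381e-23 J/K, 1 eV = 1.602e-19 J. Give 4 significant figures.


Step 1: Compute energy difference dE = E1 - E2 = 0.2458 - 0.6813 = -0.4355 eV
Step 2: Convert to Joules: dE_J = -0.4355 * 1.602e-19 = -6.977e-20 J
Step 3: Compute exponent = -dE_J / (kB * T) = -(-6.977e-20) / (1.381e-23 * 911.4) = 5.543
Step 4: P(E1)/P(E2) = exp(5.543) = 255.5

255.5


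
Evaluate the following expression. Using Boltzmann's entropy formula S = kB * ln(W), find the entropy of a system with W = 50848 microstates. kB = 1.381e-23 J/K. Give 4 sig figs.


Step 1: ln(W) = ln(50848) = 10.84
Step 2: S = kB * ln(W) = 1.381e-23 * 10.84
Step 3: S = 1.497e-22 J/K

1.497e-22


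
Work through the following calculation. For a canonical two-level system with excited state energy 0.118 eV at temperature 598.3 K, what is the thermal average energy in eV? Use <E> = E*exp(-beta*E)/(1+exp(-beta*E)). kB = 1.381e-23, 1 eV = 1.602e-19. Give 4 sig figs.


Step 1: beta*E = 0.118*1.602e-19/(1.381e-23*598.3) = 2.288
Step 2: exp(-beta*E) = 0.1015
Step 3: <E> = 0.118*0.1015/(1+0.1015) = 0.01087 eV

0.01087


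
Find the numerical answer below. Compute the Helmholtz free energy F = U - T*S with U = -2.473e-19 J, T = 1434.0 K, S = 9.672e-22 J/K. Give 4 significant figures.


Step 1: T*S = 1434.0 * 9.672e-22 = 1.387e-18 J
Step 2: F = U - T*S = -2.473e-19 - 1.387e-18
Step 3: F = -1.634e-18 J

-1.634e-18


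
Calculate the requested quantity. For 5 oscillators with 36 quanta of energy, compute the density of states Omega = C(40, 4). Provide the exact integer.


Step 1: Use binomial coefficient C(40, 4)
Step 2: Numerator = 40! / 36!
Step 3: Denominator = 4!
Step 4: Omega = 91390

91390
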